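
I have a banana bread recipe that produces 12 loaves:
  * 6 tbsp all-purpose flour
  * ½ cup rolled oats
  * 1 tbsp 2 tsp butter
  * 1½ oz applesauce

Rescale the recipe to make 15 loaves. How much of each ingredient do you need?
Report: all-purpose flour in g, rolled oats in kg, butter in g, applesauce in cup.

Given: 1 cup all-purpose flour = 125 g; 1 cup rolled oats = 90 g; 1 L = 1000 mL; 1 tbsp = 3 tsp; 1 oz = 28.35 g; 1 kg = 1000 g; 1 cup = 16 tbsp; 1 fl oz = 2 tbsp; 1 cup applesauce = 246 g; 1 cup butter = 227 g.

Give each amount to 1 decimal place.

all-purpose flour: 58.6 g; rolled oats: 0.1 kg; butter: 29.6 g; applesauce: 0.2 cup

Scaling factor: 15/12 = 5/4 = 1.25.
all-purpose flour: 6 tbsp × 5/4 ÷ 16 tbsp/cup × 125 g/cup ≈ 58.6 g
rolled oats: 0.5 cup × 5/4 × 90 g/cup ÷ 1000 g/kg ≈ 0.1 kg
butter: (1 tbsp + 2 tsp = 5/3 tbsp) × 5/4 ÷ 16 tbsp/cup × 227 g/cup ≈ 29.6 g
applesauce: 1.5 oz × 5/4 × 28.35 g/oz ÷ 246 g/cup ≈ 0.2 cup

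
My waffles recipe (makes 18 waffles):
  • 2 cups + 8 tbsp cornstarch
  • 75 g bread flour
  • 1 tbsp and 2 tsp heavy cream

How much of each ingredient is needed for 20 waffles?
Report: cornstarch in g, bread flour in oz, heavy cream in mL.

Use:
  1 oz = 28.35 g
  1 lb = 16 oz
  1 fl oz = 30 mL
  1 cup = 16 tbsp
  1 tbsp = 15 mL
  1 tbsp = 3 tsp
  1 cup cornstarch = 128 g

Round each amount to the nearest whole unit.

cornstarch: 356 g; bread flour: 3 oz; heavy cream: 28 mL

Scaling factor: 20/18 = 10/9.
cornstarch: (2 cup + 8 tbsp = 2.5 cup) × 10/9 × 128 g/cup ≈ 356 g
bread flour: 75 g × 10/9 ÷ 28.35 g/oz ≈ 3 oz
heavy cream: (1 tbsp + 2 tsp = 5/3 tbsp) × 10/9 × 15 mL/tbsp ≈ 28 mL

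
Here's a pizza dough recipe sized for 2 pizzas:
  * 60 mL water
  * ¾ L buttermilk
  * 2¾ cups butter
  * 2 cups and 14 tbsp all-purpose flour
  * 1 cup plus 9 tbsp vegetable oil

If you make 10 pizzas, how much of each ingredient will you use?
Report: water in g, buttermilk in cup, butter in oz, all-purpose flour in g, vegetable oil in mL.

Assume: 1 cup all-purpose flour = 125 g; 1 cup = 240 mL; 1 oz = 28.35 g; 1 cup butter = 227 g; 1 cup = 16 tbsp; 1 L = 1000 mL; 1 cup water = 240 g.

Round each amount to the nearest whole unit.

water: 300 g; buttermilk: 16 cup; butter: 110 oz; all-purpose flour: 1797 g; vegetable oil: 1875 mL

Scaling factor: 10/2 = 5.
water: 60 mL × 5 ÷ 240 mL/cup × 240 g/cup = 300 g
buttermilk: 0.75 L × 5 × 1000 mL/L ÷ 240 mL/cup ≈ 16 cup
butter: 2.75 cup × 5 × 227 g/cup ÷ 28.35 g/oz ≈ 110 oz
all-purpose flour: (2 cup + 14 tbsp = 2.875 cup) × 5 × 125 g/cup ≈ 1797 g
vegetable oil: (1 cup + 9 tbsp = 1.5625 cup) × 5 × 240 mL/cup = 1875 mL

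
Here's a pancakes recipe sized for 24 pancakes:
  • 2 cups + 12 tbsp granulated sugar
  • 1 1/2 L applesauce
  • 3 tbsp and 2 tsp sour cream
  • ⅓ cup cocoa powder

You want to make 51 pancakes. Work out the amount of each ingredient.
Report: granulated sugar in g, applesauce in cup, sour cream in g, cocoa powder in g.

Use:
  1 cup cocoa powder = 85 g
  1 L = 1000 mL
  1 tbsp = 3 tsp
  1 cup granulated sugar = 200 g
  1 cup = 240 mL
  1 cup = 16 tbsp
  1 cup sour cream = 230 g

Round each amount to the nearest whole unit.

Scaling factor: 51/24 = 17/8 = 2.125.
granulated sugar: (2 cup + 12 tbsp = 2.75 cup) × 17/8 × 200 g/cup ≈ 1169 g
applesauce: 1.5 L × 17/8 × 1000 mL/L ÷ 240 mL/cup ≈ 13 cup
sour cream: (3 tbsp + 2 tsp = 11/3 tbsp) × 17/8 ÷ 16 tbsp/cup × 230 g/cup ≈ 112 g
cocoa powder: 1/3 cup × 17/8 × 85 g/cup ≈ 60 g

granulated sugar: 1169 g; applesauce: 13 cup; sour cream: 112 g; cocoa powder: 60 g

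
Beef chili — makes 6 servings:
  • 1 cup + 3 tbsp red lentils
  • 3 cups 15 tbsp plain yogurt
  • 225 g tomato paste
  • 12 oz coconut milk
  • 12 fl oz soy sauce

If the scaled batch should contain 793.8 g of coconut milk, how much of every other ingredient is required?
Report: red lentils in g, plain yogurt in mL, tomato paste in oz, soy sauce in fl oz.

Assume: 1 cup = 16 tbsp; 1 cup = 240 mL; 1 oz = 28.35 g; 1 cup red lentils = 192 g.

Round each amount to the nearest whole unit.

The original recipe has 340.2 g of coconut milk, so the scaling factor is 793.8 ÷ 340.2 = 7/3.
red lentils: (1 cup + 3 tbsp = 1.1875 cup) × 7/3 × 192 g/cup = 532 g
plain yogurt: (3 cup + 15 tbsp = 3.9375 cup) × 7/3 × 240 mL/cup = 2205 mL
tomato paste: 225 g × 7/3 ÷ 28.35 g/oz ≈ 19 oz
soy sauce: 12 fl oz × 7/3 = 28 fl oz

red lentils: 532 g; plain yogurt: 2205 mL; tomato paste: 19 oz; soy sauce: 28 fl oz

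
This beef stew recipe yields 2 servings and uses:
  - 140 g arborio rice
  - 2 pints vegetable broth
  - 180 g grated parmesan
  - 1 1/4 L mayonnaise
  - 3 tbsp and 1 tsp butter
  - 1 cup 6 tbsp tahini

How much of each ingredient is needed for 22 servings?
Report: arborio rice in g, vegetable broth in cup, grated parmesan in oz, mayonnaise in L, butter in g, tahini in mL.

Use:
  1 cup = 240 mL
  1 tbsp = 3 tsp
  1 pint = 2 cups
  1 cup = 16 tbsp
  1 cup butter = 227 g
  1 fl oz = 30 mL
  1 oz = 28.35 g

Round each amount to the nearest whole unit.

arborio rice: 1540 g; vegetable broth: 44 cup; grated parmesan: 70 oz; mayonnaise: 14 L; butter: 520 g; tahini: 3630 mL

Scaling factor: 22/2 = 11.
arborio rice: 140 g × 11 = 1540 g
vegetable broth: 2 pint × 11 × 2 cup/pint = 44 cup
grated parmesan: 180 g × 11 ÷ 28.35 g/oz ≈ 70 oz
mayonnaise: 1.25 L × 11 ≈ 14 L
butter: (3 tbsp + 1 tsp = 10/3 tbsp) × 11 ÷ 16 tbsp/cup × 227 g/cup ≈ 520 g
tahini: (1 cup + 6 tbsp = 1.375 cup) × 11 × 240 mL/cup = 3630 mL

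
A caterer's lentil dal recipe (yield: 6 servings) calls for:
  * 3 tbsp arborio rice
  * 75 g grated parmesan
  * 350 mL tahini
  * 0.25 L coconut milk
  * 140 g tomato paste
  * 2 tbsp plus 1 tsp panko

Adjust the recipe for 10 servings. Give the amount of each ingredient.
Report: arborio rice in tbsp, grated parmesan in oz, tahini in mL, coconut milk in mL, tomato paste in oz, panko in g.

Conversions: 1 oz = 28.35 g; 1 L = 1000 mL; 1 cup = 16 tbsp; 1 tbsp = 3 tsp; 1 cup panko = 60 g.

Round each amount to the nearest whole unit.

arborio rice: 5 tbsp; grated parmesan: 4 oz; tahini: 583 mL; coconut milk: 417 mL; tomato paste: 8 oz; panko: 15 g

Scaling factor: 10/6 = 5/3.
arborio rice: 3 tbsp × 5/3 = 5 tbsp
grated parmesan: 75 g × 5/3 ÷ 28.35 g/oz ≈ 4 oz
tahini: 350 mL × 5/3 ≈ 583 mL
coconut milk: 0.25 L × 5/3 × 1000 mL/L ≈ 417 mL
tomato paste: 140 g × 5/3 ÷ 28.35 g/oz ≈ 8 oz
panko: (2 tbsp + 1 tsp = 7/3 tbsp) × 5/3 ÷ 16 tbsp/cup × 60 g/cup ≈ 15 g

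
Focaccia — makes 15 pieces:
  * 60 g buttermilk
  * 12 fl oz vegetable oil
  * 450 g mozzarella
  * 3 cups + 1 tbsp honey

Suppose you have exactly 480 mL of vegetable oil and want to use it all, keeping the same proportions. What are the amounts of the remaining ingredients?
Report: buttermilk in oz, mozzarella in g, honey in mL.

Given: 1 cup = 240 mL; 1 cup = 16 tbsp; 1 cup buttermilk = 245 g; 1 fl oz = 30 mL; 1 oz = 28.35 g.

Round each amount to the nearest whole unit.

The original recipe has 360 mL of vegetable oil, so the scaling factor is 480 ÷ 360 = 4/3.
buttermilk: 60 g × 4/3 ÷ 28.35 g/oz ≈ 3 oz
mozzarella: 450 g × 4/3 = 600 g
honey: (3 cup + 1 tbsp = 3.0625 cup) × 4/3 × 240 mL/cup = 980 mL

buttermilk: 3 oz; mozzarella: 600 g; honey: 980 mL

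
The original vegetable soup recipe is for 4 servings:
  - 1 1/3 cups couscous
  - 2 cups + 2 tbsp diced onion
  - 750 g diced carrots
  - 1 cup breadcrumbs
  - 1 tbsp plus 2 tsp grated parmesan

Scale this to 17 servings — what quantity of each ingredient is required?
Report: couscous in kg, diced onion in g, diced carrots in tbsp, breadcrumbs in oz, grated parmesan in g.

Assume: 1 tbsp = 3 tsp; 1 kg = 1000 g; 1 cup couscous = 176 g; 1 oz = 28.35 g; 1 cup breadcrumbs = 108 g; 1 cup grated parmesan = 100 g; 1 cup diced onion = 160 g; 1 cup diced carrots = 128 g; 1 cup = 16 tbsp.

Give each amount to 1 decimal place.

couscous: 1.0 kg; diced onion: 1445.0 g; diced carrots: 398.4 tbsp; breadcrumbs: 16.2 oz; grated parmesan: 44.3 g

Scaling factor: 17/4 = 4.25.
couscous: 4/3 cup × 17/4 × 176 g/cup ÷ 1000 g/kg ≈ 1.0 kg
diced onion: (2 cup + 2 tbsp = 2.125 cup) × 17/4 × 160 g/cup = 1445.0 g
diced carrots: 750 g × 17/4 ÷ 128 g/cup × 16 tbsp/cup ≈ 398.4 tbsp
breadcrumbs: 1 cup × 17/4 × 108 g/cup ÷ 28.35 g/oz ≈ 16.2 oz
grated parmesan: (1 tbsp + 2 tsp = 5/3 tbsp) × 17/4 ÷ 16 tbsp/cup × 100 g/cup ≈ 44.3 g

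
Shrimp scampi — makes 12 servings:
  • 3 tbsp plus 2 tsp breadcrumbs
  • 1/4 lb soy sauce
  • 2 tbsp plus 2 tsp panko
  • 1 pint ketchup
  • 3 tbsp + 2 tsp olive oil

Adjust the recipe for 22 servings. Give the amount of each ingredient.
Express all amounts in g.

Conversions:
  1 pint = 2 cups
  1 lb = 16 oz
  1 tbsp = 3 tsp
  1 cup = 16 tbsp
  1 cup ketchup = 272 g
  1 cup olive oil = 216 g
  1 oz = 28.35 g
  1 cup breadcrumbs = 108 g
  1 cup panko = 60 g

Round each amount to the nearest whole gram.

Scaling factor: 22/12 = 11/6.
breadcrumbs: (3 tbsp + 2 tsp = 11/3 tbsp) × 11/6 ÷ 16 tbsp/cup × 108 g/cup ≈ 45 g
soy sauce: 0.25 lb × 11/6 × 16 oz/lb × 28.35 g/oz ≈ 208 g
panko: (2 tbsp + 2 tsp = 8/3 tbsp) × 11/6 ÷ 16 tbsp/cup × 60 g/cup ≈ 18 g
ketchup: 1 pint × 11/6 × 2 cup/pint × 272 g/cup ≈ 997 g
olive oil: (3 tbsp + 2 tsp = 11/3 tbsp) × 11/6 ÷ 16 tbsp/cup × 216 g/cup ≈ 91 g

breadcrumbs: 45 g; soy sauce: 208 g; panko: 18 g; ketchup: 997 g; olive oil: 91 g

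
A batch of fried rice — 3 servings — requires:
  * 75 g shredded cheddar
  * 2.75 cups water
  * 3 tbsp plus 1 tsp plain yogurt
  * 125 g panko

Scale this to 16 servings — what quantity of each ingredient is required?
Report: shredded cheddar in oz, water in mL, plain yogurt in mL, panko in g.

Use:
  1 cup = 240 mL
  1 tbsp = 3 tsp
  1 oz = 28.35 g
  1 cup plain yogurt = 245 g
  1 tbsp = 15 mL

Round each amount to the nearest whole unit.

Scaling factor: 16/3.
shredded cheddar: 75 g × 16/3 ÷ 28.35 g/oz ≈ 14 oz
water: 2.75 cup × 16/3 × 240 mL/cup = 3520 mL
plain yogurt: (3 tbsp + 1 tsp = 10/3 tbsp) × 16/3 × 15 mL/tbsp ≈ 267 mL
panko: 125 g × 16/3 ≈ 667 g

shredded cheddar: 14 oz; water: 3520 mL; plain yogurt: 267 mL; panko: 667 g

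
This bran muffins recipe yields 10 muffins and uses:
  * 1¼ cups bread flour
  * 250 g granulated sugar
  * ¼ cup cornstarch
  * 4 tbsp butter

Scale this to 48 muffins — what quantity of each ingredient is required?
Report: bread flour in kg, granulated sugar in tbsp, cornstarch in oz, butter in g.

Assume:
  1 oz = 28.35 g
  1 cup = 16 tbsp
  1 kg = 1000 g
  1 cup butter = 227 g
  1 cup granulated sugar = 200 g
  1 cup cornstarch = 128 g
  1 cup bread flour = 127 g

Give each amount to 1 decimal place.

Scaling factor: 48/10 = 24/5 = 4.8.
bread flour: 1.25 cup × 24/5 × 127 g/cup ÷ 1000 g/kg ≈ 0.8 kg
granulated sugar: 250 g × 24/5 ÷ 200 g/cup × 16 tbsp/cup = 96.0 tbsp
cornstarch: 0.25 cup × 24/5 × 128 g/cup ÷ 28.35 g/oz ≈ 5.4 oz
butter: 4 tbsp × 24/5 ÷ 16 tbsp/cup × 227 g/cup = 272.4 g

bread flour: 0.8 kg; granulated sugar: 96.0 tbsp; cornstarch: 5.4 oz; butter: 272.4 g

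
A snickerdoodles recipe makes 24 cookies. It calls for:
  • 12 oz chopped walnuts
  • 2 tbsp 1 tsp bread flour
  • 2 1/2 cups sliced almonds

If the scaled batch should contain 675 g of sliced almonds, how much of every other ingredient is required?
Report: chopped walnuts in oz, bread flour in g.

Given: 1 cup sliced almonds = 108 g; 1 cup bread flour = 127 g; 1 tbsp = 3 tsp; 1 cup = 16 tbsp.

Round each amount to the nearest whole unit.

chopped walnuts: 30 oz; bread flour: 46 g

The original recipe has 270 g of sliced almonds, so the scaling factor is 675 ÷ 270 = 5/2 = 2.5.
chopped walnuts: 12 oz × 5/2 = 30 oz
bread flour: (2 tbsp + 1 tsp = 7/3 tbsp) × 5/2 ÷ 16 tbsp/cup × 127 g/cup ≈ 46 g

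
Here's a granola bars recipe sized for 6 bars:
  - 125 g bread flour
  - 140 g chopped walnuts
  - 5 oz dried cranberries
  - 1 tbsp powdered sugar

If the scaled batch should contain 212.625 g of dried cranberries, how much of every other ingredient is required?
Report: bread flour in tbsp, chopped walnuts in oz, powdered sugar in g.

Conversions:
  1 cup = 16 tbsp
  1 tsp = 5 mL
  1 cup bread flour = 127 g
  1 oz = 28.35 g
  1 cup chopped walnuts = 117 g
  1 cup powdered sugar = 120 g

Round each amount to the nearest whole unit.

bread flour: 24 tbsp; chopped walnuts: 7 oz; powdered sugar: 11 g

The original recipe has 141.75 g of dried cranberries, so the scaling factor is 212.625 ÷ 141.75 = 3/2 = 1.5.
bread flour: 125 g × 3/2 ÷ 127 g/cup × 16 tbsp/cup ≈ 24 tbsp
chopped walnuts: 140 g × 3/2 ÷ 28.35 g/oz ≈ 7 oz
powdered sugar: 1 tbsp × 3/2 ÷ 16 tbsp/cup × 120 g/cup ≈ 11 g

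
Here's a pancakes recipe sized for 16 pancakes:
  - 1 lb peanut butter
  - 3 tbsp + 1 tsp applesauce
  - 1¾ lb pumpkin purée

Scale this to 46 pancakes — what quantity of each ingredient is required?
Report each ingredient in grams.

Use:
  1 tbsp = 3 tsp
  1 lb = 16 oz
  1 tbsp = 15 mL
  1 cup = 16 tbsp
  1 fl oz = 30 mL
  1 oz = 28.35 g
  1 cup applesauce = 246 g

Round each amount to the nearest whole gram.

Scaling factor: 46/16 = 23/8 = 2.875.
peanut butter: 1 lb × 23/8 × 16 oz/lb × 28.35 g/oz ≈ 1304 g
applesauce: (3 tbsp + 1 tsp = 10/3 tbsp) × 23/8 ÷ 16 tbsp/cup × 246 g/cup ≈ 147 g
pumpkin purée: 1.75 lb × 23/8 × 16 oz/lb × 28.35 g/oz ≈ 2282 g

peanut butter: 1304 g; applesauce: 147 g; pumpkin purée: 2282 g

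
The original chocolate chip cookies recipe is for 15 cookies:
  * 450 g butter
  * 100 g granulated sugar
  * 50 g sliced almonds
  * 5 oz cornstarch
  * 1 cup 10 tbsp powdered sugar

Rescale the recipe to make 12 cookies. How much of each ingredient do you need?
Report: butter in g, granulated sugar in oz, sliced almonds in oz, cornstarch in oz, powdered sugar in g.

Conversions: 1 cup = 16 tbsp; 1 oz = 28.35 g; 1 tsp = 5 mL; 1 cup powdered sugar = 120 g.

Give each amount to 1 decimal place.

Scaling factor: 12/15 = 4/5 = 0.8.
butter: 450 g × 4/5 = 360.0 g
granulated sugar: 100 g × 4/5 ÷ 28.35 g/oz ≈ 2.8 oz
sliced almonds: 50 g × 4/5 ÷ 28.35 g/oz ≈ 1.4 oz
cornstarch: 5 oz × 4/5 = 4.0 oz
powdered sugar: (1 cup + 10 tbsp = 1.625 cup) × 4/5 × 120 g/cup = 156.0 g

butter: 360.0 g; granulated sugar: 2.8 oz; sliced almonds: 1.4 oz; cornstarch: 4.0 oz; powdered sugar: 156.0 g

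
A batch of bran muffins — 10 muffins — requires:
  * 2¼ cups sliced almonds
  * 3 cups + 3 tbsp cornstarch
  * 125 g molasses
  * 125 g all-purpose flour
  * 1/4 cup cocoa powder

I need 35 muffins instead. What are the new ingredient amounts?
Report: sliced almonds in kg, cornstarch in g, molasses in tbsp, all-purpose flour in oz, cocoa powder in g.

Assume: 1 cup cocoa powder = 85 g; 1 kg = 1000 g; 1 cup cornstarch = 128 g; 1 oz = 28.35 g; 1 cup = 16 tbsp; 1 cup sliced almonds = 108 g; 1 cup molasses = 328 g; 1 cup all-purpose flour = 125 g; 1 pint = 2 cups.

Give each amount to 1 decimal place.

sliced almonds: 0.9 kg; cornstarch: 1428.0 g; molasses: 21.3 tbsp; all-purpose flour: 15.4 oz; cocoa powder: 74.4 g

Scaling factor: 35/10 = 7/2 = 3.5.
sliced almonds: 2.25 cup × 7/2 × 108 g/cup ÷ 1000 g/kg ≈ 0.9 kg
cornstarch: (3 cup + 3 tbsp = 3.1875 cup) × 7/2 × 128 g/cup = 1428.0 g
molasses: 125 g × 7/2 ÷ 328 g/cup × 16 tbsp/cup ≈ 21.3 tbsp
all-purpose flour: 125 g × 7/2 ÷ 28.35 g/oz ≈ 15.4 oz
cocoa powder: 0.25 cup × 7/2 × 85 g/cup ≈ 74.4 g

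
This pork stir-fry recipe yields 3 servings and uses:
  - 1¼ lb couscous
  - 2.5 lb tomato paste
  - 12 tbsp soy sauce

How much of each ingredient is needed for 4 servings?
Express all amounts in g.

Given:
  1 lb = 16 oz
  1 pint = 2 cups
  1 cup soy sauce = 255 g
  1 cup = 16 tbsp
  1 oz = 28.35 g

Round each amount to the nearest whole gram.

couscous: 756 g; tomato paste: 1512 g; soy sauce: 255 g

Scaling factor: 4/3.
couscous: 1.25 lb × 4/3 × 16 oz/lb × 28.35 g/oz = 756 g
tomato paste: 2.5 lb × 4/3 × 16 oz/lb × 28.35 g/oz = 1512 g
soy sauce: 12 tbsp × 4/3 ÷ 16 tbsp/cup × 255 g/cup = 255 g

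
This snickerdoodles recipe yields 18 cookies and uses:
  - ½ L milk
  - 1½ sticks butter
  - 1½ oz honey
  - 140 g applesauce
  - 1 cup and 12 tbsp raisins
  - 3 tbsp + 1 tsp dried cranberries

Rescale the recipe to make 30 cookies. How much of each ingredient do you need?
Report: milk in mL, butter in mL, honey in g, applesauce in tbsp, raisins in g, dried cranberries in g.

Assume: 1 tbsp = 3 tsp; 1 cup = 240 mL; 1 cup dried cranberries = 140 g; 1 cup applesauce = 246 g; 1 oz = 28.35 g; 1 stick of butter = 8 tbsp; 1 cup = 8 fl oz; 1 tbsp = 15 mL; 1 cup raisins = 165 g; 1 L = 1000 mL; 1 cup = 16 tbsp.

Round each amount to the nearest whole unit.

milk: 833 mL; butter: 300 mL; honey: 71 g; applesauce: 15 tbsp; raisins: 481 g; dried cranberries: 49 g

Scaling factor: 30/18 = 5/3.
milk: 0.5 L × 5/3 × 1000 mL/L ≈ 833 mL
butter: 1.5 stick × 5/3 × 8 tbsp/stick × 15 mL/tbsp = 300 mL
honey: 1.5 oz × 5/3 × 28.35 g/oz ≈ 71 g
applesauce: 140 g × 5/3 ÷ 246 g/cup × 16 tbsp/cup ≈ 15 tbsp
raisins: (1 cup + 12 tbsp = 1.75 cup) × 5/3 × 165 g/cup ≈ 481 g
dried cranberries: (3 tbsp + 1 tsp = 10/3 tbsp) × 5/3 ÷ 16 tbsp/cup × 140 g/cup ≈ 49 g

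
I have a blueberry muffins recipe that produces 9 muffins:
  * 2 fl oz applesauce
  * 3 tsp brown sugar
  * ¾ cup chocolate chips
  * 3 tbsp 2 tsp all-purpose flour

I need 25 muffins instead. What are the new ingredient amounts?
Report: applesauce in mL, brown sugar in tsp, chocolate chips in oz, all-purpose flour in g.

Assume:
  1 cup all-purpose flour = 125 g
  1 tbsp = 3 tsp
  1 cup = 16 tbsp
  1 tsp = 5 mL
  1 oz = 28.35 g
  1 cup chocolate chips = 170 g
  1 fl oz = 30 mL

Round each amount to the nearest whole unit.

applesauce: 167 mL; brown sugar: 8 tsp; chocolate chips: 12 oz; all-purpose flour: 80 g

Scaling factor: 25/9.
applesauce: 2 fl oz × 25/9 × 30 mL/fl oz ≈ 167 mL
brown sugar: 3 tsp × 25/9 ≈ 8 tsp
chocolate chips: 0.75 cup × 25/9 × 170 g/cup ÷ 28.35 g/oz ≈ 12 oz
all-purpose flour: (3 tbsp + 2 tsp = 11/3 tbsp) × 25/9 ÷ 16 tbsp/cup × 125 g/cup ≈ 80 g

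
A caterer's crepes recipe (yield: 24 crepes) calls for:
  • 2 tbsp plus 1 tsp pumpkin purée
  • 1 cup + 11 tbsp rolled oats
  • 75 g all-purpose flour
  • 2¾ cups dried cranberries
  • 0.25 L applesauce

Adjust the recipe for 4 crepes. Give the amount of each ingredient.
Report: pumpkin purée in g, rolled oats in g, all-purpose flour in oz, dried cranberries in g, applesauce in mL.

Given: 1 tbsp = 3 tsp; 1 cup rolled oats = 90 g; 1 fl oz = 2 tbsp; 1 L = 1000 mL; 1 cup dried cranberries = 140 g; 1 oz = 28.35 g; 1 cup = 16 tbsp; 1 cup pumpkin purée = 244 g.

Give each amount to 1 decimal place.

pumpkin purée: 5.9 g; rolled oats: 25.3 g; all-purpose flour: 0.4 oz; dried cranberries: 64.2 g; applesauce: 41.7 mL

Scaling factor: 4/24 = 1/6.
pumpkin purée: (2 tbsp + 1 tsp = 7/3 tbsp) × 1/6 ÷ 16 tbsp/cup × 244 g/cup ≈ 5.9 g
rolled oats: (1 cup + 11 tbsp = 1.6875 cup) × 1/6 × 90 g/cup ≈ 25.3 g
all-purpose flour: 75 g × 1/6 ÷ 28.35 g/oz ≈ 0.4 oz
dried cranberries: 2.75 cup × 1/6 × 140 g/cup ≈ 64.2 g
applesauce: 0.25 L × 1/6 × 1000 mL/L ≈ 41.7 mL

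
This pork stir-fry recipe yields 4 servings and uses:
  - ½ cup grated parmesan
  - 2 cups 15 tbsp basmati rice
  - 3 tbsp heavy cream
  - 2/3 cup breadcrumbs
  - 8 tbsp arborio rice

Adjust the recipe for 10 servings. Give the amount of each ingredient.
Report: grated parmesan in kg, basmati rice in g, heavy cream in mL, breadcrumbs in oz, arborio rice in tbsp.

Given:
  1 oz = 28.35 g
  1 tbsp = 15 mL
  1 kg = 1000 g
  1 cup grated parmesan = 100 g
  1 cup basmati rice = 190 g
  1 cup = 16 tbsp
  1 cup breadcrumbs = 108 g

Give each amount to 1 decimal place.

grated parmesan: 0.1 kg; basmati rice: 1395.3 g; heavy cream: 112.5 mL; breadcrumbs: 6.3 oz; arborio rice: 20.0 tbsp

Scaling factor: 10/4 = 5/2 = 2.5.
grated parmesan: 0.5 cup × 5/2 × 100 g/cup ÷ 1000 g/kg ≈ 0.1 kg
basmati rice: (2 cup + 15 tbsp = 2.9375 cup) × 5/2 × 190 g/cup ≈ 1395.3 g
heavy cream: 3 tbsp × 5/2 × 15 mL/tbsp = 112.5 mL
breadcrumbs: 2/3 cup × 5/2 × 108 g/cup ÷ 28.35 g/oz ≈ 6.3 oz
arborio rice: 8 tbsp × 5/2 = 20.0 tbsp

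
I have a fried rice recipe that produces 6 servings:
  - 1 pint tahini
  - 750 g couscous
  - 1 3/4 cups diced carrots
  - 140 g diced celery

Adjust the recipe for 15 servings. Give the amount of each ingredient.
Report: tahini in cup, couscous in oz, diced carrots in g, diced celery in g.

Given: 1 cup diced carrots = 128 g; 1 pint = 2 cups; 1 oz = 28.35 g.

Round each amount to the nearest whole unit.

Scaling factor: 15/6 = 5/2 = 2.5.
tahini: 1 pint × 5/2 × 2 cup/pint = 5 cup
couscous: 750 g × 5/2 ÷ 28.35 g/oz ≈ 66 oz
diced carrots: 1.75 cup × 5/2 × 128 g/cup = 560 g
diced celery: 140 g × 5/2 = 350 g

tahini: 5 cup; couscous: 66 oz; diced carrots: 560 g; diced celery: 350 g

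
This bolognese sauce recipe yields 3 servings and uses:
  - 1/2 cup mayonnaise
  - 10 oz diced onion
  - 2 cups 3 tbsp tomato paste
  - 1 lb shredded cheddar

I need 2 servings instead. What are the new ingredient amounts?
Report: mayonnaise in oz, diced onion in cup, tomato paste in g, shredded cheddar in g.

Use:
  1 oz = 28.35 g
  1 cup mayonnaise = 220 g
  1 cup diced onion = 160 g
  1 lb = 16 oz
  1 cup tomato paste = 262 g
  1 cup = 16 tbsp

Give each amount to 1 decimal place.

mayonnaise: 2.6 oz; diced onion: 1.2 cup; tomato paste: 382.1 g; shredded cheddar: 302.4 g

Scaling factor: 2/3.
mayonnaise: 0.5 cup × 2/3 × 220 g/cup ÷ 28.35 g/oz ≈ 2.6 oz
diced onion: 10 oz × 2/3 × 28.35 g/oz ÷ 160 g/cup ≈ 1.2 cup
tomato paste: (2 cup + 3 tbsp = 2.1875 cup) × 2/3 × 262 g/cup ≈ 382.1 g
shredded cheddar: 1 lb × 2/3 × 16 oz/lb × 28.35 g/oz = 302.4 g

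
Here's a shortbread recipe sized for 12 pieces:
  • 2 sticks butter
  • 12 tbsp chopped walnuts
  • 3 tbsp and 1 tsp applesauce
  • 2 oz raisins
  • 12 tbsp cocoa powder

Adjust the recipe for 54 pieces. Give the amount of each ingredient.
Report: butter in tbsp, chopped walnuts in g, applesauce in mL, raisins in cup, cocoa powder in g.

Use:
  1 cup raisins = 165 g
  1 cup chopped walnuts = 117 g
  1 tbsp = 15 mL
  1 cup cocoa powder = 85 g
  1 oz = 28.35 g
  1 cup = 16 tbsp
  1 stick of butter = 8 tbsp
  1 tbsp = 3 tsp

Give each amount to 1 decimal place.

Scaling factor: 54/12 = 9/2 = 4.5.
butter: 2 stick × 9/2 × 8 tbsp/stick = 72.0 tbsp
chopped walnuts: 12 tbsp × 9/2 ÷ 16 tbsp/cup × 117 g/cup ≈ 394.9 g
applesauce: (3 tbsp + 1 tsp = 10/3 tbsp) × 9/2 × 15 mL/tbsp = 225.0 mL
raisins: 2 oz × 9/2 × 28.35 g/oz ÷ 165 g/cup ≈ 1.5 cup
cocoa powder: 12 tbsp × 9/2 ÷ 16 tbsp/cup × 85 g/cup ≈ 286.9 g

butter: 72.0 tbsp; chopped walnuts: 394.9 g; applesauce: 225.0 mL; raisins: 1.5 cup; cocoa powder: 286.9 g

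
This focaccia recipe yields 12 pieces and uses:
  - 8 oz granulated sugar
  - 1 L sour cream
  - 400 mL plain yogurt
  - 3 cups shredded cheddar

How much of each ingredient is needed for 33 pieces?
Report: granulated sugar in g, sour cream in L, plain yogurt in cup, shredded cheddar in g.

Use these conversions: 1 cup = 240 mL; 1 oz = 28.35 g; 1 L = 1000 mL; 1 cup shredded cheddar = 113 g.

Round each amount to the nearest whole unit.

Scaling factor: 33/12 = 11/4 = 2.75.
granulated sugar: 8 oz × 11/4 × 28.35 g/oz ≈ 624 g
sour cream: 1 L × 11/4 ≈ 3 L
plain yogurt: 400 mL × 11/4 ÷ 240 mL/cup ≈ 5 cup
shredded cheddar: 3 cup × 11/4 × 113 g/cup ≈ 932 g

granulated sugar: 624 g; sour cream: 3 L; plain yogurt: 5 cup; shredded cheddar: 932 g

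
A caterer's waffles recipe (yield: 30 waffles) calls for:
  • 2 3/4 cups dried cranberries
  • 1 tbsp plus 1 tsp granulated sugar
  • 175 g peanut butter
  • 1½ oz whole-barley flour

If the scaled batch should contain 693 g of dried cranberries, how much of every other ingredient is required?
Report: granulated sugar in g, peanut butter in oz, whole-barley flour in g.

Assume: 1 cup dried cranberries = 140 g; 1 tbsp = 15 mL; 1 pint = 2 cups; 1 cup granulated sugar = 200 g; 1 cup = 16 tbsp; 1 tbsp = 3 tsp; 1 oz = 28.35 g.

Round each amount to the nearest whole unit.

granulated sugar: 30 g; peanut butter: 11 oz; whole-barley flour: 77 g

The original recipe has 385 g of dried cranberries, so the scaling factor is 693 ÷ 385 = 9/5 = 1.8.
granulated sugar: (1 tbsp + 1 tsp = 4/3 tbsp) × 9/5 ÷ 16 tbsp/cup × 200 g/cup = 30 g
peanut butter: 175 g × 9/5 ÷ 28.35 g/oz ≈ 11 oz
whole-barley flour: 1.5 oz × 9/5 × 28.35 g/oz ≈ 77 g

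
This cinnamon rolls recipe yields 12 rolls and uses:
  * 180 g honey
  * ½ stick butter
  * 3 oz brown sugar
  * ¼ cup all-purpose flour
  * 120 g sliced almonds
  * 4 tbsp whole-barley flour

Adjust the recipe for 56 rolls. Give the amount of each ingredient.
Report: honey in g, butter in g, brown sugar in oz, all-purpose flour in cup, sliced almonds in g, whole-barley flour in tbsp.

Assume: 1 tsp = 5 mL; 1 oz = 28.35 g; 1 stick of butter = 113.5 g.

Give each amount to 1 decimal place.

Scaling factor: 56/12 = 14/3.
honey: 180 g × 14/3 = 840.0 g
butter: 0.5 stick × 14/3 × 113.5 g/stick ≈ 264.8 g
brown sugar: 3 oz × 14/3 = 14.0 oz
all-purpose flour: 0.25 cup × 14/3 ≈ 1.2 cup
sliced almonds: 120 g × 14/3 = 560.0 g
whole-barley flour: 4 tbsp × 14/3 ≈ 18.7 tbsp

honey: 840.0 g; butter: 264.8 g; brown sugar: 14.0 oz; all-purpose flour: 1.2 cup; sliced almonds: 560.0 g; whole-barley flour: 18.7 tbsp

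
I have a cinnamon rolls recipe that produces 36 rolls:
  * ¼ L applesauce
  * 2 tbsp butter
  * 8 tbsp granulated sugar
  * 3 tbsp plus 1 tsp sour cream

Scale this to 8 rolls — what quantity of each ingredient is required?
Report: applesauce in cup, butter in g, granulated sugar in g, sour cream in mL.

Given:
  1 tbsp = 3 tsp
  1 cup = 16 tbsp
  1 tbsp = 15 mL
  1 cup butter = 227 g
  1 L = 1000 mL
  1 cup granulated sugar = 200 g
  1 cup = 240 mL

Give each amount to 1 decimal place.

applesauce: 0.2 cup; butter: 6.3 g; granulated sugar: 22.2 g; sour cream: 11.1 mL

Scaling factor: 8/36 = 2/9.
applesauce: 0.25 L × 2/9 × 1000 mL/L ÷ 240 mL/cup ≈ 0.2 cup
butter: 2 tbsp × 2/9 ÷ 16 tbsp/cup × 227 g/cup ≈ 6.3 g
granulated sugar: 8 tbsp × 2/9 ÷ 16 tbsp/cup × 200 g/cup ≈ 22.2 g
sour cream: (3 tbsp + 1 tsp = 10/3 tbsp) × 2/9 × 15 mL/tbsp ≈ 11.1 mL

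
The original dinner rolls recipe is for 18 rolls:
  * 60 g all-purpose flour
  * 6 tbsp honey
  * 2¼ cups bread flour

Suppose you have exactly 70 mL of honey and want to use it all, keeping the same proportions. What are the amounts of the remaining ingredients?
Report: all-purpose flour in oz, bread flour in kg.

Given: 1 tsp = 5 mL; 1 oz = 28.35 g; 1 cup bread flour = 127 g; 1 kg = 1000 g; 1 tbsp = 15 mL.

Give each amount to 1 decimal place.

The original recipe has 90 mL of honey, so the scaling factor is 70 ÷ 90 = 7/9.
all-purpose flour: 60 g × 7/9 ÷ 28.35 g/oz ≈ 1.6 oz
bread flour: 2.25 cup × 7/9 × 127 g/cup ÷ 1000 g/kg ≈ 0.2 kg

all-purpose flour: 1.6 oz; bread flour: 0.2 kg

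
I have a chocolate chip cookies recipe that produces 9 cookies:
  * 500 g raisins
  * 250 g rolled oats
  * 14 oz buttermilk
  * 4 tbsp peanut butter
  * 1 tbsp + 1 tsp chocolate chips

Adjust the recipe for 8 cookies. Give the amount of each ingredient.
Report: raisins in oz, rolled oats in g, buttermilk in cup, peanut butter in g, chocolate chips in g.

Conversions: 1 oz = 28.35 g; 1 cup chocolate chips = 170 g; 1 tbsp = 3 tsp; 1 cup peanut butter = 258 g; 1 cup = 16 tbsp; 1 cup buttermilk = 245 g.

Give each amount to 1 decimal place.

raisins: 15.7 oz; rolled oats: 222.2 g; buttermilk: 1.4 cup; peanut butter: 57.3 g; chocolate chips: 12.6 g

Scaling factor: 8/9.
raisins: 500 g × 8/9 ÷ 28.35 g/oz ≈ 15.7 oz
rolled oats: 250 g × 8/9 ≈ 222.2 g
buttermilk: 14 oz × 8/9 × 28.35 g/oz ÷ 245 g/cup ≈ 1.4 cup
peanut butter: 4 tbsp × 8/9 ÷ 16 tbsp/cup × 258 g/cup ≈ 57.3 g
chocolate chips: (1 tbsp + 1 tsp = 4/3 tbsp) × 8/9 ÷ 16 tbsp/cup × 170 g/cup ≈ 12.6 g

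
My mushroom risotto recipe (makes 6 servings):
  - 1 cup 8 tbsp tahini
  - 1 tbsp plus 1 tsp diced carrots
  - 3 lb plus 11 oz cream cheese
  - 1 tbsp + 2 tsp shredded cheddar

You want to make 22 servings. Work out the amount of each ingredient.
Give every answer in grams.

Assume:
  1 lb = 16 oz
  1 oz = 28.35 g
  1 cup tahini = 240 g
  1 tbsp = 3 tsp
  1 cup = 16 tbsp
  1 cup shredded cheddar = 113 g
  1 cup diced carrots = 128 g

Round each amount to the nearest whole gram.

Scaling factor: 22/6 = 11/3.
tahini: (1 cup + 8 tbsp = 1.5 cup) × 11/3 × 240 g/cup = 1320 g
diced carrots: (1 tbsp + 1 tsp = 4/3 tbsp) × 11/3 ÷ 16 tbsp/cup × 128 g/cup ≈ 39 g
cream cheese: (3 lb + 11 oz = 3.6875 lb) × 11/3 × 16 oz/lb × 28.35 g/oz ≈ 6133 g
shredded cheddar: (1 tbsp + 2 tsp = 5/3 tbsp) × 11/3 ÷ 16 tbsp/cup × 113 g/cup ≈ 43 g

tahini: 1320 g; diced carrots: 39 g; cream cheese: 6133 g; shredded cheddar: 43 g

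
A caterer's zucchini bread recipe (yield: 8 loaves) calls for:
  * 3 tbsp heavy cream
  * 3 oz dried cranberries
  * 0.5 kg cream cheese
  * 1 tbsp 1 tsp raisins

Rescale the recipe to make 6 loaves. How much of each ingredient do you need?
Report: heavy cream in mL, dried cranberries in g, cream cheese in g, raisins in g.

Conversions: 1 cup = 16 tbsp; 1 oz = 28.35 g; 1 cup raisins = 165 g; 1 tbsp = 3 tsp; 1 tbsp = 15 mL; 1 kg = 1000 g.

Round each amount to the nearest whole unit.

Scaling factor: 6/8 = 3/4 = 0.75.
heavy cream: 3 tbsp × 3/4 × 15 mL/tbsp ≈ 34 mL
dried cranberries: 3 oz × 3/4 × 28.35 g/oz ≈ 64 g
cream cheese: 0.5 kg × 3/4 × 1000 g/kg = 375 g
raisins: (1 tbsp + 1 tsp = 4/3 tbsp) × 3/4 ÷ 16 tbsp/cup × 165 g/cup ≈ 10 g

heavy cream: 34 mL; dried cranberries: 64 g; cream cheese: 375 g; raisins: 10 g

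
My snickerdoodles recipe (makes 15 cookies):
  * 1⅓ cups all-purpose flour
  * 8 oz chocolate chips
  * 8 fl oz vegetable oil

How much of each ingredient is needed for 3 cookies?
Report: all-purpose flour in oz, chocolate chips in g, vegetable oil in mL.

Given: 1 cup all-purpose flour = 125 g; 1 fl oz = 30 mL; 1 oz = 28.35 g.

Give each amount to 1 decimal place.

all-purpose flour: 1.2 oz; chocolate chips: 45.4 g; vegetable oil: 48.0 mL

Scaling factor: 3/15 = 1/5 = 0.2.
all-purpose flour: 4/3 cup × 1/5 × 125 g/cup ÷ 28.35 g/oz ≈ 1.2 oz
chocolate chips: 8 oz × 1/5 × 28.35 g/oz ≈ 45.4 g
vegetable oil: 8 fl oz × 1/5 × 30 mL/fl oz = 48.0 mL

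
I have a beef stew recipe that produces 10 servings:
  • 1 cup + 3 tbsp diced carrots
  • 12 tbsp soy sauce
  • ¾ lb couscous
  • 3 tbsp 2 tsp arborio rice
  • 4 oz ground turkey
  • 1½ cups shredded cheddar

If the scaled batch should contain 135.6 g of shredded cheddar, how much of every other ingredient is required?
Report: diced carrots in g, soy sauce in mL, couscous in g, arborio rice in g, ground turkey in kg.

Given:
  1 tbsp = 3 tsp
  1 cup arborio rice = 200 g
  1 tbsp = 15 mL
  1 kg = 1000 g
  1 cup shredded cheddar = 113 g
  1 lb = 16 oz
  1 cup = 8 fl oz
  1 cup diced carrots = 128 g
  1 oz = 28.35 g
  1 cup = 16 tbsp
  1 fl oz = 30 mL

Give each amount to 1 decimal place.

diced carrots: 121.6 g; soy sauce: 144.0 mL; couscous: 272.2 g; arborio rice: 36.7 g; ground turkey: 0.1 kg

The original recipe has 169.5 g of shredded cheddar, so the scaling factor is 135.6 ÷ 169.5 = 4/5 = 0.8.
diced carrots: (1 cup + 3 tbsp = 1.1875 cup) × 4/5 × 128 g/cup = 121.6 g
soy sauce: 12 tbsp × 4/5 × 15 mL/tbsp = 144.0 mL
couscous: 0.75 lb × 4/5 × 16 oz/lb × 28.35 g/oz ≈ 272.2 g
arborio rice: (3 tbsp + 2 tsp = 11/3 tbsp) × 4/5 ÷ 16 tbsp/cup × 200 g/cup ≈ 36.7 g
ground turkey: 4 oz × 4/5 × 28.35 g/oz ÷ 1000 g/kg ≈ 0.1 kg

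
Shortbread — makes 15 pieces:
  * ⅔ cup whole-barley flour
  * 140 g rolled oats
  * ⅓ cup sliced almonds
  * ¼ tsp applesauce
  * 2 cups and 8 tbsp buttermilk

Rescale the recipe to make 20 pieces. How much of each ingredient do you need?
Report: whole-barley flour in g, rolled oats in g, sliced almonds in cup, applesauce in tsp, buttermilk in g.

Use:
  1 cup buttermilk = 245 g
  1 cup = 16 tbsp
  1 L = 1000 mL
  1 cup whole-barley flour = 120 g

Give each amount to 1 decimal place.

whole-barley flour: 106.7 g; rolled oats: 186.7 g; sliced almonds: 0.4 cup; applesauce: 0.3 tsp; buttermilk: 816.7 g

Scaling factor: 20/15 = 4/3.
whole-barley flour: 2/3 cup × 4/3 × 120 g/cup ≈ 106.7 g
rolled oats: 140 g × 4/3 ≈ 186.7 g
sliced almonds: 1/3 cup × 4/3 ≈ 0.4 cup
applesauce: 0.25 tsp × 4/3 ≈ 0.3 tsp
buttermilk: (2 cup + 8 tbsp = 2.5 cup) × 4/3 × 245 g/cup ≈ 816.7 g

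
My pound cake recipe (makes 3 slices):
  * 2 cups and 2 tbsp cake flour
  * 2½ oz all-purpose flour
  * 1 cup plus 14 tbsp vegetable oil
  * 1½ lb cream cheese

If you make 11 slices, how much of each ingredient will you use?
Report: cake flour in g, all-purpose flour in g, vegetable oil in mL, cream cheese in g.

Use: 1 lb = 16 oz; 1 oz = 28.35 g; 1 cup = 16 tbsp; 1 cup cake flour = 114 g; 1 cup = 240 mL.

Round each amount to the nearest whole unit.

cake flour: 888 g; all-purpose flour: 260 g; vegetable oil: 1650 mL; cream cheese: 2495 g

Scaling factor: 11/3.
cake flour: (2 cup + 2 tbsp = 2.125 cup) × 11/3 × 114 g/cup ≈ 888 g
all-purpose flour: 2.5 oz × 11/3 × 28.35 g/oz ≈ 260 g
vegetable oil: (1 cup + 14 tbsp = 1.875 cup) × 11/3 × 240 mL/cup = 1650 mL
cream cheese: 1.5 lb × 11/3 × 16 oz/lb × 28.35 g/oz ≈ 2495 g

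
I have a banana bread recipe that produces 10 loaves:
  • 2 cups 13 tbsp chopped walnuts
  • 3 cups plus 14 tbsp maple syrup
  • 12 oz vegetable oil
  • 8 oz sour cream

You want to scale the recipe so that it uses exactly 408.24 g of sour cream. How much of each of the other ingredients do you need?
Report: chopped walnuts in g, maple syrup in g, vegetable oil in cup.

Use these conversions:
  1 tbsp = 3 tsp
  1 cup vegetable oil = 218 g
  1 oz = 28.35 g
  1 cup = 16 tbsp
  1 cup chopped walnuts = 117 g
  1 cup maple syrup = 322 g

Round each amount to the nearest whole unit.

The original recipe has 226.8 g of sour cream, so the scaling factor is 408.24 ÷ 226.8 = 9/5 = 1.8.
chopped walnuts: (2 cup + 13 tbsp = 2.8125 cup) × 9/5 × 117 g/cup ≈ 592 g
maple syrup: (3 cup + 14 tbsp = 3.875 cup) × 9/5 × 322 g/cup ≈ 2246 g
vegetable oil: 12 oz × 9/5 × 28.35 g/oz ÷ 218 g/cup ≈ 3 cup

chopped walnuts: 592 g; maple syrup: 2246 g; vegetable oil: 3 cup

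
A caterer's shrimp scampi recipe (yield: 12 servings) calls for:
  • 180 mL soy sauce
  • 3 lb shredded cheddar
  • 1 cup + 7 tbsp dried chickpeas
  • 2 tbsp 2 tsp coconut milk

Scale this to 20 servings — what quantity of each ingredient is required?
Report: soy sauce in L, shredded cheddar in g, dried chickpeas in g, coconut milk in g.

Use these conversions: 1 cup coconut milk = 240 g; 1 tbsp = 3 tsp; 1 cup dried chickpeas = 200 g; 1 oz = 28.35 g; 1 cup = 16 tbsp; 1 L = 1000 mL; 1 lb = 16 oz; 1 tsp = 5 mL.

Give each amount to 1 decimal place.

soy sauce: 0.3 L; shredded cheddar: 2268.0 g; dried chickpeas: 479.2 g; coconut milk: 66.7 g

Scaling factor: 20/12 = 5/3.
soy sauce: 180 mL × 5/3 ÷ 1000 mL/L = 0.3 L
shredded cheddar: 3 lb × 5/3 × 16 oz/lb × 28.35 g/oz = 2268.0 g
dried chickpeas: (1 cup + 7 tbsp = 1.4375 cup) × 5/3 × 200 g/cup ≈ 479.2 g
coconut milk: (2 tbsp + 2 tsp = 8/3 tbsp) × 5/3 ÷ 16 tbsp/cup × 240 g/cup ≈ 66.7 g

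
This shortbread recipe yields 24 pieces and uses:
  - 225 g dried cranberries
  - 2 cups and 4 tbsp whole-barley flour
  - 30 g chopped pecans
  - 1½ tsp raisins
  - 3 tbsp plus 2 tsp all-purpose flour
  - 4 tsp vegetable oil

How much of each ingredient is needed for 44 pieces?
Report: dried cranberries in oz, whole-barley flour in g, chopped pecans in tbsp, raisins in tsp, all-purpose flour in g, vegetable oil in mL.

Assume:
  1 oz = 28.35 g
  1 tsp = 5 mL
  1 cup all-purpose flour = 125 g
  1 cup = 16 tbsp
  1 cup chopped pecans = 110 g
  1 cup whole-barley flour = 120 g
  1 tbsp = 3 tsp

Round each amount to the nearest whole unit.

Scaling factor: 44/24 = 11/6.
dried cranberries: 225 g × 11/6 ÷ 28.35 g/oz ≈ 15 oz
whole-barley flour: (2 cup + 4 tbsp = 2.25 cup) × 11/6 × 120 g/cup = 495 g
chopped pecans: 30 g × 11/6 ÷ 110 g/cup × 16 tbsp/cup = 8 tbsp
raisins: 1.5 tsp × 11/6 ≈ 3 tsp
all-purpose flour: (3 tbsp + 2 tsp = 11/3 tbsp) × 11/6 ÷ 16 tbsp/cup × 125 g/cup ≈ 53 g
vegetable oil: 4 tsp × 11/6 × 5 mL/tsp ≈ 37 mL

dried cranberries: 15 oz; whole-barley flour: 495 g; chopped pecans: 8 tbsp; raisins: 3 tsp; all-purpose flour: 53 g; vegetable oil: 37 mL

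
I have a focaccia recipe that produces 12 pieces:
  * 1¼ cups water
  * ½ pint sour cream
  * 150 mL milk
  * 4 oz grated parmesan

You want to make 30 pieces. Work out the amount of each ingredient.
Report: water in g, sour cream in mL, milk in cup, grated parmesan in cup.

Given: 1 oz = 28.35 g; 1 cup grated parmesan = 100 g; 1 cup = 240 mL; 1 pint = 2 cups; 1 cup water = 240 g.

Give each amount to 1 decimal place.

Scaling factor: 30/12 = 5/2 = 2.5.
water: 1.25 cup × 5/2 × 240 g/cup = 750.0 g
sour cream: 0.5 pint × 5/2 × 2 cup/pint × 240 mL/cup = 600.0 mL
milk: 150 mL × 5/2 ÷ 240 mL/cup ≈ 1.6 cup
grated parmesan: 4 oz × 5/2 × 28.35 g/oz ÷ 100 g/cup ≈ 2.8 cup

water: 750.0 g; sour cream: 600.0 mL; milk: 1.6 cup; grated parmesan: 2.8 cup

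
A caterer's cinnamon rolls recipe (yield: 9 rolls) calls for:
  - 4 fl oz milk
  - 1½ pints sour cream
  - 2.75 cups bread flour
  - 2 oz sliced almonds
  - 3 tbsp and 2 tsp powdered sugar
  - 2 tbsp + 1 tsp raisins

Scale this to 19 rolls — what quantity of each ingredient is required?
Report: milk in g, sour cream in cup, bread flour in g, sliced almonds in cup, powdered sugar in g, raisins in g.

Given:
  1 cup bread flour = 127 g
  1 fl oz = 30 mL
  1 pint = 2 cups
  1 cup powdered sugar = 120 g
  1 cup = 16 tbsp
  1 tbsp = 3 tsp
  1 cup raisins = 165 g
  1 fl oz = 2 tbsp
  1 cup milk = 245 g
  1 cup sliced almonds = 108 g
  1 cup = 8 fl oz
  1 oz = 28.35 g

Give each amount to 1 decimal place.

Scaling factor: 19/9.
milk: 4 fl oz × 19/9 ÷ 8 fl oz/cup × 245 g/cup ≈ 258.6 g
sour cream: 1.5 pint × 19/9 × 2 cup/pint ≈ 6.3 cup
bread flour: 2.75 cup × 19/9 × 127 g/cup ≈ 737.3 g
sliced almonds: 2 oz × 19/9 × 28.35 g/oz ÷ 108 g/cup ≈ 1.1 cup
powdered sugar: (3 tbsp + 2 tsp = 11/3 tbsp) × 19/9 ÷ 16 tbsp/cup × 120 g/cup ≈ 58.1 g
raisins: (2 tbsp + 1 tsp = 7/3 tbsp) × 19/9 ÷ 16 tbsp/cup × 165 g/cup ≈ 50.8 g

milk: 258.6 g; sour cream: 6.3 cup; bread flour: 737.3 g; sliced almonds: 1.1 cup; powdered sugar: 58.1 g; raisins: 50.8 g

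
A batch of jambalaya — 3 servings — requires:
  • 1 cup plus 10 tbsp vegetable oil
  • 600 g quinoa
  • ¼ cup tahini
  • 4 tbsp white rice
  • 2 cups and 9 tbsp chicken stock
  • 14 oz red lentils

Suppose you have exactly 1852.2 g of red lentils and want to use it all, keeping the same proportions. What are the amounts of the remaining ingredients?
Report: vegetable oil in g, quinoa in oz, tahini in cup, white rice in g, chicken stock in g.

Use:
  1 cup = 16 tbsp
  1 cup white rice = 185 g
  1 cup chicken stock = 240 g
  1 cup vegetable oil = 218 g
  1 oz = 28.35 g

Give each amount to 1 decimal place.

The original recipe has 396.9 g of red lentils, so the scaling factor is 1852.2 ÷ 396.9 = 14/3.
vegetable oil: (1 cup + 10 tbsp = 1.625 cup) × 14/3 × 218 g/cup ≈ 1653.2 g
quinoa: 600 g × 14/3 ÷ 28.35 g/oz ≈ 98.8 oz
tahini: 0.25 cup × 14/3 ≈ 1.2 cup
white rice: 4 tbsp × 14/3 ÷ 16 tbsp/cup × 185 g/cup ≈ 215.8 g
chicken stock: (2 cup + 9 tbsp = 2.5625 cup) × 14/3 × 240 g/cup = 2870.0 g

vegetable oil: 1653.2 g; quinoa: 98.8 oz; tahini: 1.2 cup; white rice: 215.8 g; chicken stock: 2870.0 g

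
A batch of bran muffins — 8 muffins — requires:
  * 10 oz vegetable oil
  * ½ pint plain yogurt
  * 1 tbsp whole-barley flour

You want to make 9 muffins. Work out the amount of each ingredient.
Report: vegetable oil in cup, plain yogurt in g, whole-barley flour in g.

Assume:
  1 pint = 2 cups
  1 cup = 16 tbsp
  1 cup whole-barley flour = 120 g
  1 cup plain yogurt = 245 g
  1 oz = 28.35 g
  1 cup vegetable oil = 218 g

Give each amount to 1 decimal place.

Scaling factor: 9/8 = 1.125.
vegetable oil: 10 oz × 9/8 × 28.35 g/oz ÷ 218 g/cup ≈ 1.5 cup
plain yogurt: 0.5 pint × 9/8 × 2 cup/pint × 245 g/cup ≈ 275.6 g
whole-barley flour: 1 tbsp × 9/8 ÷ 16 tbsp/cup × 120 g/cup ≈ 8.4 g

vegetable oil: 1.5 cup; plain yogurt: 275.6 g; whole-barley flour: 8.4 g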